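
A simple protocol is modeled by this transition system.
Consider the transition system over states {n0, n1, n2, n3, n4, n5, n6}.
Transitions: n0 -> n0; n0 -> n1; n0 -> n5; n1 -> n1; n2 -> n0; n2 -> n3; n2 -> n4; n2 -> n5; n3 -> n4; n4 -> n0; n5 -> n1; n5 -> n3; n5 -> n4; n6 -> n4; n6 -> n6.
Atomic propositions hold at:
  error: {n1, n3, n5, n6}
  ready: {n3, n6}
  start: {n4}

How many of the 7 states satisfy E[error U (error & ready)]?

3

Sat(error & ready) = {n3, n6}
E[error U (error & ready)]: least fixpoint, start Z0 = Sat((error & ready)) = {n3, n6}, add states in Sat(error) with some successor in Z. Z1 = {n3, n5, n6}; fixed.
Sat(E[error U (error & ready)]) = {n3, n5, n6}
|Sat(E[error U (error & ready)])| = |{n3, n5, n6}| = 3.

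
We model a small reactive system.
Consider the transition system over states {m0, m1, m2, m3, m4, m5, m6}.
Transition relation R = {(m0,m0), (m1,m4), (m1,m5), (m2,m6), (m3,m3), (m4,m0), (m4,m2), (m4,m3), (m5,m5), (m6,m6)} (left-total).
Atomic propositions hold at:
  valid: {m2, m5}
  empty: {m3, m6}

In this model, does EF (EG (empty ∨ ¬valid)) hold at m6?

Yes

Sat(¬valid) = {m0, m1, m3, m4, m6}
Sat(empty ∨ ¬valid) = {m0, m1, m3, m4, m6}
EG (empty ∨ ¬valid): greatest fixpoint, start Z0 = {m0, m1, m3, m4, m6}, keep only states in Sat with some successor in Z. Already a fixed point.
Sat(EG (empty ∨ ¬valid)) = {m0, m1, m3, m4, m6}
EF (EG (empty ∨ ¬valid)): least fixpoint, start Z0 = {m0, m1, m3, m4, m6}, add states with some successor in Z. Z1 = {m0, m1, m2, m3, m4, m6}; fixed.
Sat(EF (EG (empty ∨ ¬valid))) = {m0, m1, m2, m3, m4, m6}
m6 ∈ Sat(EF (EG (empty ∨ ¬valid))) = {m0, m1, m2, m3, m4, m6}, so the formula holds at m6.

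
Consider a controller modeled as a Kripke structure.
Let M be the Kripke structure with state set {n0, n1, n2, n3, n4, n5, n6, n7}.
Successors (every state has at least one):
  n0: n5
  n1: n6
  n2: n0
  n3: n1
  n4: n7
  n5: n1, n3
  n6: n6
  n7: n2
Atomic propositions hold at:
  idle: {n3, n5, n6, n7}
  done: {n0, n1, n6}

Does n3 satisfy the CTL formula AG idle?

No

AG idle: greatest fixpoint, start Z0 = {n3, n5, n6, n7}, keep only states in Sat with every successor in Z. Z1 = {n6}; fixed.
Sat(AG idle) = {n6}
n3 ∉ Sat(AG idle) = {n6}, so the formula does not hold at n3.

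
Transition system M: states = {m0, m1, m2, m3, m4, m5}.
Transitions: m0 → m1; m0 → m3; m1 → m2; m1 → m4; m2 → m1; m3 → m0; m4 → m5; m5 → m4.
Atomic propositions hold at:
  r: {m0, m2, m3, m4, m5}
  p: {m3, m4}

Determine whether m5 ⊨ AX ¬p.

Sat(¬p) = {m0, m1, m2, m5}
Sat(AX ¬p) = {s : every successor in {m0, m1, m2, m5}} = {m2, m3, m4}
m5 ∉ Sat(AX ¬p) = {m2, m3, m4}, so the formula does not hold at m5.

No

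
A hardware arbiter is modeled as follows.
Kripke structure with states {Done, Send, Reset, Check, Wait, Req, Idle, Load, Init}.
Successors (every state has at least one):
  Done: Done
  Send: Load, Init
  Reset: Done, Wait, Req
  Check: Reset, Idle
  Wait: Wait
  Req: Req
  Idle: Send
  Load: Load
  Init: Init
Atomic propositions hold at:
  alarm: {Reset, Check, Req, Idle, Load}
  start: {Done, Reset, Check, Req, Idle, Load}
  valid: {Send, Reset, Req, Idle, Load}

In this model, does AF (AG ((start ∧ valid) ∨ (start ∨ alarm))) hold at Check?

No

Sat(start ∧ valid) = {Reset, Req, Idle, Load}
Sat(start ∨ alarm) = {Done, Reset, Check, Req, Idle, Load}
Sat((start ∧ valid) ∨ (start ∨ alarm)) = {Done, Reset, Check, Req, Idle, Load}
AG ((start ∧ valid) ∨ (start ∨ alarm)): greatest fixpoint, start Z0 = {Done, Reset, Check, Req, Idle, Load}, keep only states in Sat with every successor in Z. Z1 = {Done, Check, Req, Load}; Z2 = {Done, Req, Load}; fixed.
Sat(AG ((start ∧ valid) ∨ (start ∨ alarm))) = {Done, Req, Load}
AF (AG ((start ∧ valid) ∨ (start ∨ alarm))): least fixpoint, start Z0 = {Done, Req, Load}, add states with every successor in Z. Already a fixed point.
Sat(AF (AG ((start ∧ valid) ∨ (start ∨ alarm)))) = {Done, Req, Load}
Check ∉ Sat(AF (AG ((start ∧ valid) ∨ (start ∨ alarm)))) = {Done, Req, Load}, so the formula does not hold at Check.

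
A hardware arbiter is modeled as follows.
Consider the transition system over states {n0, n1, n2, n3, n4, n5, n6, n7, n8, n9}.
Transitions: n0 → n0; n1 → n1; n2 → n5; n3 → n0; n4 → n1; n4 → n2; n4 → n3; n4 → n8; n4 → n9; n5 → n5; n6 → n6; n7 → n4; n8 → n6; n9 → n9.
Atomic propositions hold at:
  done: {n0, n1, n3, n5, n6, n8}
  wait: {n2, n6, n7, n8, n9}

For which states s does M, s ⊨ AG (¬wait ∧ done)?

{n0, n1, n3, n5}

Sat(¬wait) = {n0, n1, n3, n4, n5}
Sat(¬wait ∧ done) = {n0, n1, n3, n5}
AG (¬wait ∧ done): greatest fixpoint, start Z0 = {n0, n1, n3, n5}, keep only states in Sat with every successor in Z. Already a fixed point.
Sat(AG (¬wait ∧ done)) = {n0, n1, n3, n5}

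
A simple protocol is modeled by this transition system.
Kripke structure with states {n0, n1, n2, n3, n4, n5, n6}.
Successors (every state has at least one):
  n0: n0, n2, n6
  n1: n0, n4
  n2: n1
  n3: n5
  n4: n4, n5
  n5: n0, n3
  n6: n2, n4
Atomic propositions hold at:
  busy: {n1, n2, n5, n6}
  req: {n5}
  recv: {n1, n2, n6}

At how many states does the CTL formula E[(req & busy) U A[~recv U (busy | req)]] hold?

5

Sat(req & busy) = {n5}
Sat(~recv) = {n0, n3, n4, n5}
Sat(busy | req) = {n1, n2, n5, n6}
A[~recv U (busy | req)]: least fixpoint, start Z0 = Sat((busy | req)) = {n1, n2, n5, n6}, add states in Sat(~recv) with every successor in Z. Z1 = {n1, n2, n3, n5, n6}; fixed.
Sat(A[~recv U (busy | req)]) = {n1, n2, n3, n5, n6}
E[(req & busy) U A[~recv U (busy | req)]]: least fixpoint, start Z0 = Sat(A[~recv U (busy | req)]) = {n1, n2, n3, n5, n6}, add states in Sat(req & busy) with some successor in Z. Already a fixed point.
Sat(E[(req & busy) U A[~recv U (busy | req)]]) = {n1, n2, n3, n5, n6}
|Sat(E[(req & busy) U A[~recv U (busy | req)]])| = |{n1, n2, n3, n5, n6}| = 5.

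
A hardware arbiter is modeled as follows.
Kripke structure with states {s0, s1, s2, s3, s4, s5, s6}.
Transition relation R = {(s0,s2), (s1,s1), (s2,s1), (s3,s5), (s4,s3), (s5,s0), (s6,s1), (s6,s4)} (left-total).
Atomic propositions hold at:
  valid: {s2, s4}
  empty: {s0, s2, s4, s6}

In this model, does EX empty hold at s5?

Yes

Sat(EX empty) = {s : some successor in {s0, s2, s4, s6}} = {s0, s5, s6}
s5 ∈ Sat(EX empty) = {s0, s5, s6}, so the formula holds at s5.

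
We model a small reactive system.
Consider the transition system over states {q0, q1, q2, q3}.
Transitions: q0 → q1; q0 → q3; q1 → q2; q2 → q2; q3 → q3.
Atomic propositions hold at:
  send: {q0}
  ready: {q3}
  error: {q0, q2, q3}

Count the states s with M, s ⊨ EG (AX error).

Sat(AX error) = {s : every successor in {q0, q2, q3}} = {q1, q2, q3}
EG (AX error): greatest fixpoint, start Z0 = {q1, q2, q3}, keep only states in Sat with some successor in Z. Already a fixed point.
Sat(EG (AX error)) = {q1, q2, q3}
|Sat(EG (AX error))| = |{q1, q2, q3}| = 3.

3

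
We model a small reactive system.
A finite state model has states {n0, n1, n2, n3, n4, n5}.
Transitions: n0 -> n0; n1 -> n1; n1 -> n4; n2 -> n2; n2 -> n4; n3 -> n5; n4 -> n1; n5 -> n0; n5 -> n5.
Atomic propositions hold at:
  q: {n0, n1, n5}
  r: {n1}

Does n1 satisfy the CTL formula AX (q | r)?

Sat(q | r) = {n0, n1, n5}
Sat(AX (q | r)) = {s : every successor in {n0, n1, n5}} = {n0, n3, n4, n5}
n1 ∉ Sat(AX (q | r)) = {n0, n3, n4, n5}, so the formula does not hold at n1.

No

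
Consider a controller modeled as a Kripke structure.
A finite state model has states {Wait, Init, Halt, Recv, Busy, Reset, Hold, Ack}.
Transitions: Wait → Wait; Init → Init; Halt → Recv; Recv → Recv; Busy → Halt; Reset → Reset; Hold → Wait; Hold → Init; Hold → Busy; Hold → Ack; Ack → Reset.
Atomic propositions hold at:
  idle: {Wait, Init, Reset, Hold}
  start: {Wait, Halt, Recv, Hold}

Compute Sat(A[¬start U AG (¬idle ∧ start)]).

Sat(¬start) = {Init, Busy, Reset, Ack}
Sat(¬idle) = {Halt, Recv, Busy, Ack}
Sat(¬idle ∧ start) = {Halt, Recv}
AG (¬idle ∧ start): greatest fixpoint, start Z0 = {Halt, Recv}, keep only states in Sat with every successor in Z. Already a fixed point.
Sat(AG (¬idle ∧ start)) = {Halt, Recv}
A[¬start U AG (¬idle ∧ start)]: least fixpoint, start Z0 = Sat(AG (¬idle ∧ start)) = {Halt, Recv}, add states in Sat(¬start) with every successor in Z. Z1 = {Halt, Recv, Busy}; fixed.
Sat(A[¬start U AG (¬idle ∧ start)]) = {Halt, Recv, Busy}

{Halt, Recv, Busy}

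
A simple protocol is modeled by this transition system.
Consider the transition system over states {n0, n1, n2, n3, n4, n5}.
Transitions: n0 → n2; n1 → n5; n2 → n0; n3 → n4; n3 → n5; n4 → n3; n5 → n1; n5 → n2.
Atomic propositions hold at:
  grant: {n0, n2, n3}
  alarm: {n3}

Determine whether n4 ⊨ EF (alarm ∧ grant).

Yes

Sat(alarm ∧ grant) = {n3}
EF (alarm ∧ grant): least fixpoint, start Z0 = {n3}, add states with some successor in Z. Z1 = {n3, n4}; fixed.
Sat(EF (alarm ∧ grant)) = {n3, n4}
n4 ∈ Sat(EF (alarm ∧ grant)) = {n3, n4}, so the formula holds at n4.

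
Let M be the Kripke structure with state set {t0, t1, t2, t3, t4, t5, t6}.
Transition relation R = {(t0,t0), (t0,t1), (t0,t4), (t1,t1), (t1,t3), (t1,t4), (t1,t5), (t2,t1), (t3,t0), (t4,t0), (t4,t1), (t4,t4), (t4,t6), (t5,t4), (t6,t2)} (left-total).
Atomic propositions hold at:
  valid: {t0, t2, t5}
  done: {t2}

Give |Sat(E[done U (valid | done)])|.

Sat(valid | done) = {t0, t2, t5}
E[done U (valid | done)]: least fixpoint, start Z0 = Sat((valid | done)) = {t0, t2, t5}, add states in Sat(done) with some successor in Z. Already a fixed point.
Sat(E[done U (valid | done)]) = {t0, t2, t5}
|Sat(E[done U (valid | done)])| = |{t0, t2, t5}| = 3.

3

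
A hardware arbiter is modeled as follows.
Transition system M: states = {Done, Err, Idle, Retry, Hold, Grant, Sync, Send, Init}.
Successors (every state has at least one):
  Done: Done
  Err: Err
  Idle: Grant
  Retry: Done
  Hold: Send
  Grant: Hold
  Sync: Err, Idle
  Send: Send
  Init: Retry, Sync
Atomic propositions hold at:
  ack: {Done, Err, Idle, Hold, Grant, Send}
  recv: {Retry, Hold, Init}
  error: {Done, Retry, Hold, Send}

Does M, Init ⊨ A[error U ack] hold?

No

A[error U ack]: least fixpoint, start Z0 = Sat(ack) = {Done, Err, Idle, Hold, Grant, Send}, add states in Sat(error) with every successor in Z. Z1 = {Done, Err, Idle, Retry, Hold, Grant, Send}; fixed.
Sat(A[error U ack]) = {Done, Err, Idle, Retry, Hold, Grant, Send}
Init ∉ Sat(A[error U ack]) = {Done, Err, Idle, Retry, Hold, Grant, Send}, so the formula does not hold at Init.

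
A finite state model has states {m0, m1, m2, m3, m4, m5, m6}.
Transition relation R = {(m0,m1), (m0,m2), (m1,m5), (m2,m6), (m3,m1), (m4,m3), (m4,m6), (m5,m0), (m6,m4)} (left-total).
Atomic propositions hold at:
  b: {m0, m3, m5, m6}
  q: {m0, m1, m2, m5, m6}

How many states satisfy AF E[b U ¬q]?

Sat(¬q) = {m3, m4}
E[b U ¬q]: least fixpoint, start Z0 = Sat(¬q) = {m3, m4}, add states in Sat(b) with some successor in Z. Z1 = {m3, m4, m6}; fixed.
Sat(E[b U ¬q]) = {m3, m4, m6}
AF E[b U ¬q]: least fixpoint, start Z0 = {m3, m4, m6}, add states with every successor in Z. Z1 = {m2, m3, m4, m6}; fixed.
Sat(AF E[b U ¬q]) = {m2, m3, m4, m6}
|Sat(AF E[b U ¬q])| = |{m2, m3, m4, m6}| = 4.

4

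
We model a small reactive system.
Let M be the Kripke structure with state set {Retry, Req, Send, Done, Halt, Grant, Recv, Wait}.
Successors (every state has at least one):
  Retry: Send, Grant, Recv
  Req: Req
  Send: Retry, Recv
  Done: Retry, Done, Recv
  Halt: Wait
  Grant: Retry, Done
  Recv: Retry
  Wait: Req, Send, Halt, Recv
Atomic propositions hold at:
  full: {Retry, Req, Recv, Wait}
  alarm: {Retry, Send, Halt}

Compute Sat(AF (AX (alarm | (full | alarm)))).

{Req, Send, Halt, Recv, Wait}

Sat(full | alarm) = {Retry, Req, Send, Halt, Recv, Wait}
Sat(alarm | (full | alarm)) = {Retry, Req, Send, Halt, Recv, Wait}
Sat(AX (alarm | (full | alarm))) = {s : every successor in {Retry, Req, Send, Halt, Recv, Wait}} = {Req, Send, Halt, Recv, Wait}
AF (AX (alarm | (full | alarm))): least fixpoint, start Z0 = {Req, Send, Halt, Recv, Wait}, add states with every successor in Z. Already a fixed point.
Sat(AF (AX (alarm | (full | alarm)))) = {Req, Send, Halt, Recv, Wait}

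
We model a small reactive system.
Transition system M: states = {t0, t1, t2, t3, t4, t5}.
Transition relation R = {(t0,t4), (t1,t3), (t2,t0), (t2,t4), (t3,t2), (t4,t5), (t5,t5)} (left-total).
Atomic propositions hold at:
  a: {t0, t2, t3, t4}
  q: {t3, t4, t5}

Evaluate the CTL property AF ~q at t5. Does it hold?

Sat(~q) = {t0, t1, t2}
AF ~q: least fixpoint, start Z0 = {t0, t1, t2}, add states with every successor in Z. Z1 = {t0, t1, t2, t3}; fixed.
Sat(AF ~q) = {t0, t1, t2, t3}
t5 ∉ Sat(AF ~q) = {t0, t1, t2, t3}, so the formula does not hold at t5.

No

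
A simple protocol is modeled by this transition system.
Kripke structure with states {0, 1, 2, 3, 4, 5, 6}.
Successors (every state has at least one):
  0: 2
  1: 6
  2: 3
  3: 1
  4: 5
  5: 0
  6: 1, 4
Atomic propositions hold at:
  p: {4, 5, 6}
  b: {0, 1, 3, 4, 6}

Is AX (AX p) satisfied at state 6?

Yes

Sat(AX p) = {s : every successor in {4, 5, 6}} = {1, 4}
Sat(AX (AX p)) = {s : every successor in {1, 4}} = {3, 6}
6 ∈ Sat(AX (AX p)) = {3, 6}, so the formula holds at 6.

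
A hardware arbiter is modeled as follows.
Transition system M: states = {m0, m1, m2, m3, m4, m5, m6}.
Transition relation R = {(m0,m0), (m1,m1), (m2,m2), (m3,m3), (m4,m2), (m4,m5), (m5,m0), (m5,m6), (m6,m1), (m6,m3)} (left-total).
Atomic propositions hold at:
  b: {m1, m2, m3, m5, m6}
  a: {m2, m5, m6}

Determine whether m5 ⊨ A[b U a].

Yes

A[b U a]: least fixpoint, start Z0 = Sat(a) = {m2, m5, m6}, add states in Sat(b) with every successor in Z. Already a fixed point.
Sat(A[b U a]) = {m2, m5, m6}
m5 ∈ Sat(A[b U a]) = {m2, m5, m6}, so the formula holds at m5.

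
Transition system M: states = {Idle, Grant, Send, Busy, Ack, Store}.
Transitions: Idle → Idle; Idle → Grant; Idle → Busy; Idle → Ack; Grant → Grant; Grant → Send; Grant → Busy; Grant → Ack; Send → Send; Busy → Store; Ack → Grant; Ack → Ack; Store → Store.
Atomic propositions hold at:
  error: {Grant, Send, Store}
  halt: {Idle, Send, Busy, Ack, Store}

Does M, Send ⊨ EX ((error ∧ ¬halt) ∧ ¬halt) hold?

Sat(¬halt) = {Grant}
Sat(error ∧ ¬halt) = {Grant}
Sat((error ∧ ¬halt) ∧ ¬halt) = {Grant}
Sat(EX ((error ∧ ¬halt) ∧ ¬halt)) = {s : some successor in {Grant}} = {Idle, Grant, Ack}
Send ∉ Sat(EX ((error ∧ ¬halt) ∧ ¬halt)) = {Idle, Grant, Ack}, so the formula does not hold at Send.

No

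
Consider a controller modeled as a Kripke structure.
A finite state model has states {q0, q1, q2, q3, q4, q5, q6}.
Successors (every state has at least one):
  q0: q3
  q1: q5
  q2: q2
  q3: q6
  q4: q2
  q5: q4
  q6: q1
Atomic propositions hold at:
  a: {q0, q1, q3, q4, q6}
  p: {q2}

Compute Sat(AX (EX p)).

Sat(EX p) = {s : some successor in {q2}} = {q2, q4}
Sat(AX (EX p)) = {s : every successor in {q2, q4}} = {q2, q4, q5}

{q2, q4, q5}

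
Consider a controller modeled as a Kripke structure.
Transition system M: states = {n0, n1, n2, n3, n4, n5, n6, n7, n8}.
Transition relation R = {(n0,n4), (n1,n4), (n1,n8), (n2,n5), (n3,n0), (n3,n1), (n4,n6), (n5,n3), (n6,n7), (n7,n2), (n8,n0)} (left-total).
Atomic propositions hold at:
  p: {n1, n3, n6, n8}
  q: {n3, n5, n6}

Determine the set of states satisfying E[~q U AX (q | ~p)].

Sat(~q) = {n0, n1, n2, n4, n7, n8}
Sat(~p) = {n0, n2, n4, n5, n7}
Sat(q | ~p) = {n0, n2, n3, n4, n5, n6, n7}
Sat(AX (q | ~p)) = {s : every successor in {n0, n2, n3, n4, n5, n6, n7}} = {n0, n2, n4, n5, n6, n7, n8}
E[~q U AX (q | ~p)]: least fixpoint, start Z0 = Sat(AX (q | ~p)) = {n0, n2, n4, n5, n6, n7, n8}, add states in Sat(~q) with some successor in Z. Z1 = {n0, n1, n2, n4, n5, n6, n7, n8}; fixed.
Sat(E[~q U AX (q | ~p)]) = {n0, n1, n2, n4, n5, n6, n7, n8}

{n0, n1, n2, n4, n5, n6, n7, n8}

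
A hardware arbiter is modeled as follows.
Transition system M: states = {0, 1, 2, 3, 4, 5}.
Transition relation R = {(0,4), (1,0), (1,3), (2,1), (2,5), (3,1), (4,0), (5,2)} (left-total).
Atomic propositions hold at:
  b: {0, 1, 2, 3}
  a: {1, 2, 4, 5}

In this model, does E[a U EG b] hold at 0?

No

EG b: greatest fixpoint, start Z0 = {0, 1, 2, 3}, keep only states in Sat with some successor in Z. Z1 = {1, 2, 3}; fixed.
Sat(EG b) = {1, 2, 3}
E[a U EG b]: least fixpoint, start Z0 = Sat(EG b) = {1, 2, 3}, add states in Sat(a) with some successor in Z. Z1 = {1, 2, 3, 5}; fixed.
Sat(E[a U EG b]) = {1, 2, 3, 5}
0 ∉ Sat(E[a U EG b]) = {1, 2, 3, 5}, so the formula does not hold at 0.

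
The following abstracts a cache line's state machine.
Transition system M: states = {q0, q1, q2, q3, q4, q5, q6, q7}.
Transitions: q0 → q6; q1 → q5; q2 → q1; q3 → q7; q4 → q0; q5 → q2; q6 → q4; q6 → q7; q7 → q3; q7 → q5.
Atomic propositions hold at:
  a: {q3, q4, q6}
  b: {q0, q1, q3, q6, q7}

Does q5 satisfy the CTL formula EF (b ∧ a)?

No

Sat(b ∧ a) = {q3, q6}
EF (b ∧ a): least fixpoint, start Z0 = {q3, q6}, add states with some successor in Z. Z1 = {q0, q3, q6, q7}; Z2 = {q0, q3, q4, q6, q7}; fixed.
Sat(EF (b ∧ a)) = {q0, q3, q4, q6, q7}
q5 ∉ Sat(EF (b ∧ a)) = {q0, q3, q4, q6, q7}, so the formula does not hold at q5.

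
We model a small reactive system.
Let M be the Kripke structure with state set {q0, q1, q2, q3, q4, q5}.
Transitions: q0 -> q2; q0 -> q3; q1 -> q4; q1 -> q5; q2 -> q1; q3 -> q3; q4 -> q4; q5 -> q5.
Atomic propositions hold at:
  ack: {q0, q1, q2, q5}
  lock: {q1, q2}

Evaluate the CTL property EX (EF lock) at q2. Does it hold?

EF lock: least fixpoint, start Z0 = {q1, q2}, add states with some successor in Z. Z1 = {q0, q1, q2}; fixed.
Sat(EF lock) = {q0, q1, q2}
Sat(EX (EF lock)) = {s : some successor in {q0, q1, q2}} = {q0, q2}
q2 ∈ Sat(EX (EF lock)) = {q0, q2}, so the formula holds at q2.

Yes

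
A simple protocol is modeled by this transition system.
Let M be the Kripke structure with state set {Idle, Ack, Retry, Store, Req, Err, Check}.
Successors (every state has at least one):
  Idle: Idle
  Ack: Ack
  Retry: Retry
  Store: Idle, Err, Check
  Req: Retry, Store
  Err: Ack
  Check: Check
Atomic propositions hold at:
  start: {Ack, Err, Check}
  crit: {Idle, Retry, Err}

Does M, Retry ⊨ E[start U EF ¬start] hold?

Sat(¬start) = {Idle, Retry, Store, Req}
EF ¬start: least fixpoint, start Z0 = {Idle, Retry, Store, Req}, add states with some successor in Z. Already a fixed point.
Sat(EF ¬start) = {Idle, Retry, Store, Req}
E[start U EF ¬start]: least fixpoint, start Z0 = Sat(EF ¬start) = {Idle, Retry, Store, Req}, add states in Sat(start) with some successor in Z. Already a fixed point.
Sat(E[start U EF ¬start]) = {Idle, Retry, Store, Req}
Retry ∈ Sat(E[start U EF ¬start]) = {Idle, Retry, Store, Req}, so the formula holds at Retry.

Yes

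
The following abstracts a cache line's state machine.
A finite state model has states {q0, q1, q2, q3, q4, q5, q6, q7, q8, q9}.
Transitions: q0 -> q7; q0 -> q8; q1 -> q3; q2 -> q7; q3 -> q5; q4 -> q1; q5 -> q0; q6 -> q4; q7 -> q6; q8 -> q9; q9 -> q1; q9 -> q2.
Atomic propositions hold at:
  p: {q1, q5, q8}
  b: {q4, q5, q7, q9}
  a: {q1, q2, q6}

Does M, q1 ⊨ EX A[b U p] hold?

A[b U p]: least fixpoint, start Z0 = Sat(p) = {q1, q5, q8}, add states in Sat(b) with every successor in Z. Z1 = {q1, q4, q5, q8}; fixed.
Sat(A[b U p]) = {q1, q4, q5, q8}
Sat(EX A[b U p]) = {s : some successor in {q1, q4, q5, q8}} = {q0, q3, q4, q6, q9}
q1 ∉ Sat(EX A[b U p]) = {q0, q3, q4, q6, q9}, so the formula does not hold at q1.

No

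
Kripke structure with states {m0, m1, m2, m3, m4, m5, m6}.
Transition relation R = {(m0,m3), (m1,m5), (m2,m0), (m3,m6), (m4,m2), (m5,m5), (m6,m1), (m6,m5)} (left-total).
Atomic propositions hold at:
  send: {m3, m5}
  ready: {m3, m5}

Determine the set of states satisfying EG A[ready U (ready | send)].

Sat(ready | send) = {m3, m5}
A[ready U (ready | send)]: least fixpoint, start Z0 = Sat((ready | send)) = {m3, m5}, add states in Sat(ready) with every successor in Z. Already a fixed point.
Sat(A[ready U (ready | send)]) = {m3, m5}
EG A[ready U (ready | send)]: greatest fixpoint, start Z0 = {m3, m5}, keep only states in Sat with some successor in Z. Z1 = {m5}; fixed.
Sat(EG A[ready U (ready | send)]) = {m5}

{m5}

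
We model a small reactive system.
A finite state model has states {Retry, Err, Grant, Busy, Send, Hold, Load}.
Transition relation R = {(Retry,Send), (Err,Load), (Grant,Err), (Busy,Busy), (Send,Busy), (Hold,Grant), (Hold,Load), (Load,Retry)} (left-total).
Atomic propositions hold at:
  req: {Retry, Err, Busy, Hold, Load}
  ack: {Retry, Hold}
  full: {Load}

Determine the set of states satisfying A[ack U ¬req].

Sat(¬req) = {Grant, Send}
A[ack U ¬req]: least fixpoint, start Z0 = Sat(¬req) = {Grant, Send}, add states in Sat(ack) with every successor in Z. Z1 = {Retry, Grant, Send}; fixed.
Sat(A[ack U ¬req]) = {Retry, Grant, Send}

{Retry, Grant, Send}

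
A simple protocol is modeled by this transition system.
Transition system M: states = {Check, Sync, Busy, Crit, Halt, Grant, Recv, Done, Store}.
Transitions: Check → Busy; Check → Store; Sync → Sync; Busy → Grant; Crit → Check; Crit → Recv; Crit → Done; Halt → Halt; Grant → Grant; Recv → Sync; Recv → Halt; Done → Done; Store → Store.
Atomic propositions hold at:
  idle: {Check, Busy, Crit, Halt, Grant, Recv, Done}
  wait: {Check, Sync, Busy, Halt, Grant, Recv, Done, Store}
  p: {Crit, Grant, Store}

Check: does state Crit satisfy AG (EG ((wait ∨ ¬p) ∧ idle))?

No

Sat(¬p) = {Check, Sync, Busy, Halt, Recv, Done}
Sat(wait ∨ ¬p) = {Check, Sync, Busy, Halt, Grant, Recv, Done, Store}
Sat((wait ∨ ¬p) ∧ idle) = {Check, Busy, Halt, Grant, Recv, Done}
EG ((wait ∨ ¬p) ∧ idle): greatest fixpoint, start Z0 = {Check, Busy, Halt, Grant, Recv, Done}, keep only states in Sat with some successor in Z. Already a fixed point.
Sat(EG ((wait ∨ ¬p) ∧ idle)) = {Check, Busy, Halt, Grant, Recv, Done}
AG (EG ((wait ∨ ¬p) ∧ idle)): greatest fixpoint, start Z0 = {Check, Busy, Halt, Grant, Recv, Done}, keep only states in Sat with every successor in Z. Z1 = {Busy, Halt, Grant, Done}; fixed.
Sat(AG (EG ((wait ∨ ¬p) ∧ idle))) = {Busy, Halt, Grant, Done}
Crit ∉ Sat(AG (EG ((wait ∨ ¬p) ∧ idle))) = {Busy, Halt, Grant, Done}, so the formula does not hold at Crit.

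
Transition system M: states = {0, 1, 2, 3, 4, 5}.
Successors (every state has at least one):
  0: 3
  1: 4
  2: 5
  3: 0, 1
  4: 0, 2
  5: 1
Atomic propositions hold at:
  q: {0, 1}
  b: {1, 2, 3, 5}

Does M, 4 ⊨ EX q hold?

Yes

Sat(EX q) = {s : some successor in {0, 1}} = {3, 4, 5}
4 ∈ Sat(EX q) = {3, 4, 5}, so the formula holds at 4.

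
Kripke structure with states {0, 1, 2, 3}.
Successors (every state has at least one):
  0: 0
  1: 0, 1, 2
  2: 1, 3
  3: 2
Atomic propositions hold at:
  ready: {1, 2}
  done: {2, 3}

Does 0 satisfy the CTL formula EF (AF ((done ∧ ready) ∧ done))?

No

Sat(done ∧ ready) = {2}
Sat((done ∧ ready) ∧ done) = {2}
AF ((done ∧ ready) ∧ done): least fixpoint, start Z0 = {2}, add states with every successor in Z. Z1 = {2, 3}; fixed.
Sat(AF ((done ∧ ready) ∧ done)) = {2, 3}
EF (AF ((done ∧ ready) ∧ done)): least fixpoint, start Z0 = {2, 3}, add states with some successor in Z. Z1 = {1, 2, 3}; fixed.
Sat(EF (AF ((done ∧ ready) ∧ done))) = {1, 2, 3}
0 ∉ Sat(EF (AF ((done ∧ ready) ∧ done))) = {1, 2, 3}, so the formula does not hold at 0.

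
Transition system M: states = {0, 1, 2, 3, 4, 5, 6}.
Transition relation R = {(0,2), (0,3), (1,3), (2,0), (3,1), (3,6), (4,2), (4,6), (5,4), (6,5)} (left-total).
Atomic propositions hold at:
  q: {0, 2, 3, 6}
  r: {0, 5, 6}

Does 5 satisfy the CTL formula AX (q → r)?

Sat(q → r) = {0, 1, 4, 5, 6}
Sat(AX (q → r)) = {s : every successor in {0, 1, 4, 5, 6}} = {2, 3, 5, 6}
5 ∈ Sat(AX (q → r)) = {2, 3, 5, 6}, so the formula holds at 5.

Yes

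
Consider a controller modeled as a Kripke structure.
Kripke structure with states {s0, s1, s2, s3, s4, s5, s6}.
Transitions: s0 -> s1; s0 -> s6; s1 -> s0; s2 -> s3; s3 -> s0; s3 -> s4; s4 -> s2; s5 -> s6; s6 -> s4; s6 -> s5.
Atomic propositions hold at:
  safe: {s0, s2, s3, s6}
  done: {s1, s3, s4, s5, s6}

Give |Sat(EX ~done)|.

3

Sat(~done) = {s0, s2}
Sat(EX ~done) = {s : some successor in {s0, s2}} = {s1, s3, s4}
|Sat(EX ~done)| = |{s1, s3, s4}| = 3.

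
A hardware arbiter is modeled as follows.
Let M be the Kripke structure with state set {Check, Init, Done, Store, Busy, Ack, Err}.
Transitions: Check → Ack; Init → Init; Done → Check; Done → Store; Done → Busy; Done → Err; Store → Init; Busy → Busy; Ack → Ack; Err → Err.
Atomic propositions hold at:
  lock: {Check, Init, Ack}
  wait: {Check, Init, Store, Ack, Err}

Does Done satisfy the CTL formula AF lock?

No

AF lock: least fixpoint, start Z0 = {Check, Init, Ack}, add states with every successor in Z. Z1 = {Check, Init, Store, Ack}; fixed.
Sat(AF lock) = {Check, Init, Store, Ack}
Done ∉ Sat(AF lock) = {Check, Init, Store, Ack}, so the formula does not hold at Done.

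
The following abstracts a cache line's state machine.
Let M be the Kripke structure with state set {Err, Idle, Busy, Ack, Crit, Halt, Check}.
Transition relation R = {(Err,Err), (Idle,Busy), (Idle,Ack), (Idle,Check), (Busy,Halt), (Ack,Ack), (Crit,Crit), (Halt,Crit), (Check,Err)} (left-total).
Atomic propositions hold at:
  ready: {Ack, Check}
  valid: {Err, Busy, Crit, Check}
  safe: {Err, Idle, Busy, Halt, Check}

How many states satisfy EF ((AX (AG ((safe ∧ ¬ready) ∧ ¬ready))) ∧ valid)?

3

Sat(¬ready) = {Err, Idle, Busy, Crit, Halt}
Sat(safe ∧ ¬ready) = {Err, Idle, Busy, Halt}
Sat((safe ∧ ¬ready) ∧ ¬ready) = {Err, Idle, Busy, Halt}
AG ((safe ∧ ¬ready) ∧ ¬ready): greatest fixpoint, start Z0 = {Err, Idle, Busy, Halt}, keep only states in Sat with every successor in Z. Z1 = {Err, Busy}; Z2 = {Err}; fixed.
Sat(AG ((safe ∧ ¬ready) ∧ ¬ready)) = {Err}
Sat(AX (AG ((safe ∧ ¬ready) ∧ ¬ready))) = {s : every successor in {Err}} = {Err, Check}
Sat((AX (AG ((safe ∧ ¬ready) ∧ ¬ready))) ∧ valid) = {Err, Check}
EF ((AX (AG ((safe ∧ ¬ready) ∧ ¬ready))) ∧ valid): least fixpoint, start Z0 = {Err, Check}, add states with some successor in Z. Z1 = {Err, Idle, Check}; fixed.
Sat(EF ((AX (AG ((safe ∧ ¬ready) ∧ ¬ready))) ∧ valid)) = {Err, Idle, Check}
|Sat(EF ((AX (AG ((safe ∧ ¬ready) ∧ ¬ready))) ∧ valid))| = |{Err, Idle, Check}| = 3.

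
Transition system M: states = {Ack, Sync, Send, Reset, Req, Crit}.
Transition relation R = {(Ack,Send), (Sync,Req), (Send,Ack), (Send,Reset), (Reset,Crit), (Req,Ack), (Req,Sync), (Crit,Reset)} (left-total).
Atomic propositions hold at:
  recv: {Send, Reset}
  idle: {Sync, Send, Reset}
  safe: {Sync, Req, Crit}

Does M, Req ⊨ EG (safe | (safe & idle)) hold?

Sat(safe & idle) = {Sync}
Sat(safe | (safe & idle)) = {Sync, Req, Crit}
EG (safe | (safe & idle)): greatest fixpoint, start Z0 = {Sync, Req, Crit}, keep only states in Sat with some successor in Z. Z1 = {Sync, Req}; fixed.
Sat(EG (safe | (safe & idle))) = {Sync, Req}
Req ∈ Sat(EG (safe | (safe & idle))) = {Sync, Req}, so the formula holds at Req.

Yes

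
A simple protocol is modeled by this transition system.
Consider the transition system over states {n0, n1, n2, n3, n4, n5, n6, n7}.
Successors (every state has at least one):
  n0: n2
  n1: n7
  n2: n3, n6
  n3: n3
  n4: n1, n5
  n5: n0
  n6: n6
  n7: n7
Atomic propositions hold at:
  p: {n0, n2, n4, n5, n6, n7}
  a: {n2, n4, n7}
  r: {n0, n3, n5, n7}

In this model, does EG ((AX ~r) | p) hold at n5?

Yes

Sat(~r) = {n1, n2, n4, n6}
Sat(AX ~r) = {s : every successor in {n1, n2, n4, n6}} = {n0, n6}
Sat((AX ~r) | p) = {n0, n2, n4, n5, n6, n7}
EG ((AX ~r) | p): greatest fixpoint, start Z0 = {n0, n2, n4, n5, n6, n7}, keep only states in Sat with some successor in Z. Already a fixed point.
Sat(EG ((AX ~r) | p)) = {n0, n2, n4, n5, n6, n7}
n5 ∈ Sat(EG ((AX ~r) | p)) = {n0, n2, n4, n5, n6, n7}, so the formula holds at n5.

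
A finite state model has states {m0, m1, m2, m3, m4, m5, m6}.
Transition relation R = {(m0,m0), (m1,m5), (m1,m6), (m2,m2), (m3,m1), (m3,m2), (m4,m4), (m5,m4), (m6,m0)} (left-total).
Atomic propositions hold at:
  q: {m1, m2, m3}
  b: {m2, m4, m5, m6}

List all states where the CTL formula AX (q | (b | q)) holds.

Sat(b | q) = {m1, m2, m3, m4, m5, m6}
Sat(q | (b | q)) = {m1, m2, m3, m4, m5, m6}
Sat(AX (q | (b | q))) = {s : every successor in {m1, m2, m3, m4, m5, m6}} = {m1, m2, m3, m4, m5}

{m1, m2, m3, m4, m5}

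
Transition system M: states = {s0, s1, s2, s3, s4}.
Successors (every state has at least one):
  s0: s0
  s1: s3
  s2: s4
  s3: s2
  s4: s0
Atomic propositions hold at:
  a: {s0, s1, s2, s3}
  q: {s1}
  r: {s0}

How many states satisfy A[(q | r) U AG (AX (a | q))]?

2

Sat(q | r) = {s0, s1}
Sat(a | q) = {s0, s1, s2, s3}
Sat(AX (a | q)) = {s : every successor in {s0, s1, s2, s3}} = {s0, s1, s3, s4}
AG (AX (a | q)): greatest fixpoint, start Z0 = {s0, s1, s3, s4}, keep only states in Sat with every successor in Z. Z1 = {s0, s1, s4}; Z2 = {s0, s4}; fixed.
Sat(AG (AX (a | q))) = {s0, s4}
A[(q | r) U AG (AX (a | q))]: least fixpoint, start Z0 = Sat(AG (AX (a | q))) = {s0, s4}, add states in Sat(q | r) with every successor in Z. Already a fixed point.
Sat(A[(q | r) U AG (AX (a | q))]) = {s0, s4}
|Sat(A[(q | r) U AG (AX (a | q))])| = |{s0, s4}| = 2.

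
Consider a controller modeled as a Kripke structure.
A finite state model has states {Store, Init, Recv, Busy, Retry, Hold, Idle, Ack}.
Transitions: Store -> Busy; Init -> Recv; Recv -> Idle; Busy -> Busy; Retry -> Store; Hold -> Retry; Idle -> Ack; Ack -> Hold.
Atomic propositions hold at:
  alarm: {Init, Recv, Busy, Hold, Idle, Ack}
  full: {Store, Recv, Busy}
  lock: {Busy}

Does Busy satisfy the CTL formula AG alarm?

AG alarm: greatest fixpoint, start Z0 = {Init, Recv, Busy, Hold, Idle, Ack}, keep only states in Sat with every successor in Z. Z1 = {Init, Recv, Busy, Idle, Ack}; Z2 = {Init, Recv, Busy, Idle}; Z3 = {Init, Recv, Busy}; Z4 = {Init, Busy}; Z5 = {Busy}; fixed.
Sat(AG alarm) = {Busy}
Busy ∈ Sat(AG alarm) = {Busy}, so the formula holds at Busy.

Yes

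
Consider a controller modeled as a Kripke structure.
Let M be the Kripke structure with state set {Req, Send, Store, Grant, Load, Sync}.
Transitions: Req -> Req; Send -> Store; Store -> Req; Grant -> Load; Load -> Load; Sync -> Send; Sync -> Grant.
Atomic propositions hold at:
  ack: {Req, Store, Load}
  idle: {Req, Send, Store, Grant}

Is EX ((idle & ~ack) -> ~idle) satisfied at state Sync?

No

Sat(~ack) = {Send, Grant, Sync}
Sat(idle & ~ack) = {Send, Grant}
Sat(~idle) = {Load, Sync}
Sat((idle & ~ack) -> ~idle) = {Req, Store, Load, Sync}
Sat(EX ((idle & ~ack) -> ~idle)) = {s : some successor in {Req, Store, Load, Sync}} = {Req, Send, Store, Grant, Load}
Sync ∉ Sat(EX ((idle & ~ack) -> ~idle)) = {Req, Send, Store, Grant, Load}, so the formula does not hold at Sync.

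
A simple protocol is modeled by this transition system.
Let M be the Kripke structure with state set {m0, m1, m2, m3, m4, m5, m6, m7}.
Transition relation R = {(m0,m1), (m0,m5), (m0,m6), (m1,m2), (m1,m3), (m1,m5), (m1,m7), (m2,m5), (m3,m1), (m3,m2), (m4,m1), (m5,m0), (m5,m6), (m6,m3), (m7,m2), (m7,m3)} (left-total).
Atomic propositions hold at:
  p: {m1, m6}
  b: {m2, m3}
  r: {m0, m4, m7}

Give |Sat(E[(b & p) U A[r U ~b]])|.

Sat(b & p) = ∅
Sat(~b) = {m0, m1, m4, m5, m6, m7}
A[r U ~b]: least fixpoint, start Z0 = Sat(~b) = {m0, m1, m4, m5, m6, m7}, add states in Sat(r) with every successor in Z. Already a fixed point.
Sat(A[r U ~b]) = {m0, m1, m4, m5, m6, m7}
E[(b & p) U A[r U ~b]]: least fixpoint, start Z0 = Sat(A[r U ~b]) = {m0, m1, m4, m5, m6, m7}, add states in Sat(b & p) with some successor in Z. Already a fixed point.
Sat(E[(b & p) U A[r U ~b]]) = {m0, m1, m4, m5, m6, m7}
|Sat(E[(b & p) U A[r U ~b]])| = |{m0, m1, m4, m5, m6, m7}| = 6.

6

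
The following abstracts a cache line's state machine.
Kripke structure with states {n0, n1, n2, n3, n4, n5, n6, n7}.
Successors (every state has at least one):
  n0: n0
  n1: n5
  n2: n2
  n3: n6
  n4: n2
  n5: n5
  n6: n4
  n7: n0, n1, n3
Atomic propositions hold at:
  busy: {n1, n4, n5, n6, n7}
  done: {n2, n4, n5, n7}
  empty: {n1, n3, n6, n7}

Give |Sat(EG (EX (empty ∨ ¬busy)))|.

Sat(¬busy) = {n0, n2, n3}
Sat(empty ∨ ¬busy) = {n0, n1, n2, n3, n6, n7}
Sat(EX (empty ∨ ¬busy)) = {s : some successor in {n0, n1, n2, n3, n6, n7}} = {n0, n2, n3, n4, n7}
EG (EX (empty ∨ ¬busy)): greatest fixpoint, start Z0 = {n0, n2, n3, n4, n7}, keep only states in Sat with some successor in Z. Z1 = {n0, n2, n4, n7}; fixed.
Sat(EG (EX (empty ∨ ¬busy))) = {n0, n2, n4, n7}
|Sat(EG (EX (empty ∨ ¬busy)))| = |{n0, n2, n4, n7}| = 4.

4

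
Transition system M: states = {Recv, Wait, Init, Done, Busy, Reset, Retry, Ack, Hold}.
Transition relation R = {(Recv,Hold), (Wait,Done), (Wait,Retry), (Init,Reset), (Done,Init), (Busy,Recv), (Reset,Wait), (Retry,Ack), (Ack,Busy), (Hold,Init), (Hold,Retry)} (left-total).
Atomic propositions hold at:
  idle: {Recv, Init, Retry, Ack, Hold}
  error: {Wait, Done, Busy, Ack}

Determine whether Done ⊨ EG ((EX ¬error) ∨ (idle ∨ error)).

No

Sat(¬error) = {Recv, Init, Reset, Retry, Hold}
Sat(EX ¬error) = {s : some successor in {Recv, Init, Reset, Retry, Hold}} = {Recv, Wait, Init, Done, Busy, Hold}
Sat(idle ∨ error) = {Recv, Wait, Init, Done, Busy, Retry, Ack, Hold}
Sat((EX ¬error) ∨ (idle ∨ error)) = {Recv, Wait, Init, Done, Busy, Retry, Ack, Hold}
EG ((EX ¬error) ∨ (idle ∨ error)): greatest fixpoint, start Z0 = {Recv, Wait, Init, Done, Busy, Retry, Ack, Hold}, keep only states in Sat with some successor in Z. Z1 = {Recv, Wait, Done, Busy, Retry, Ack, Hold}; Z2 = {Recv, Wait, Busy, Retry, Ack, Hold}; fixed.
Sat(EG ((EX ¬error) ∨ (idle ∨ error))) = {Recv, Wait, Busy, Retry, Ack, Hold}
Done ∉ Sat(EG ((EX ¬error) ∨ (idle ∨ error))) = {Recv, Wait, Busy, Retry, Ack, Hold}, so the formula does not hold at Done.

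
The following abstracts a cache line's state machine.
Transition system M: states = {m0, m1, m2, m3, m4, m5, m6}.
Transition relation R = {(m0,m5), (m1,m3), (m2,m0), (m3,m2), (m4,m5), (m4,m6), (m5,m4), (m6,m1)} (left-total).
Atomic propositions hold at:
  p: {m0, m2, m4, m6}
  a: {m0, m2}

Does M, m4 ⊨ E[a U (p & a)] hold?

No

Sat(p & a) = {m0, m2}
E[a U (p & a)]: least fixpoint, start Z0 = Sat((p & a)) = {m0, m2}, add states in Sat(a) with some successor in Z. Already a fixed point.
Sat(E[a U (p & a)]) = {m0, m2}
m4 ∉ Sat(E[a U (p & a)]) = {m0, m2}, so the formula does not hold at m4.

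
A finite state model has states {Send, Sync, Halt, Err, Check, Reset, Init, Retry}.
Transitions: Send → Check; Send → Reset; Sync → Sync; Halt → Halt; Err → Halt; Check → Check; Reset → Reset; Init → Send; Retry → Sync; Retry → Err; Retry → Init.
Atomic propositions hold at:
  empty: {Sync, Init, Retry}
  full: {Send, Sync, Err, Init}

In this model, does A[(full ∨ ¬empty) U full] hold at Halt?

Sat(¬empty) = {Send, Halt, Err, Check, Reset}
Sat(full ∨ ¬empty) = {Send, Sync, Halt, Err, Check, Reset, Init}
A[(full ∨ ¬empty) U full]: least fixpoint, start Z0 = Sat(full) = {Send, Sync, Err, Init}, add states in Sat(full ∨ ¬empty) with every successor in Z. Already a fixed point.
Sat(A[(full ∨ ¬empty) U full]) = {Send, Sync, Err, Init}
Halt ∉ Sat(A[(full ∨ ¬empty) U full]) = {Send, Sync, Err, Init}, so the formula does not hold at Halt.

No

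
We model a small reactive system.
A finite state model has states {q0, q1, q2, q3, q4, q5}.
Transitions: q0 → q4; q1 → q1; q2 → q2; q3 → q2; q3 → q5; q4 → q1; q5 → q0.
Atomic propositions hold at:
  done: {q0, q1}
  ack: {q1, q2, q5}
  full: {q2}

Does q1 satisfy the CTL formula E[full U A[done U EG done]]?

Yes

EG done: greatest fixpoint, start Z0 = {q0, q1}, keep only states in Sat with some successor in Z. Z1 = {q1}; fixed.
Sat(EG done) = {q1}
A[done U EG done]: least fixpoint, start Z0 = Sat(EG done) = {q1}, add states in Sat(done) with every successor in Z. Already a fixed point.
Sat(A[done U EG done]) = {q1}
E[full U A[done U EG done]]: least fixpoint, start Z0 = Sat(A[done U EG done]) = {q1}, add states in Sat(full) with some successor in Z. Already a fixed point.
Sat(E[full U A[done U EG done]]) = {q1}
q1 ∈ Sat(E[full U A[done U EG done]]) = {q1}, so the formula holds at q1.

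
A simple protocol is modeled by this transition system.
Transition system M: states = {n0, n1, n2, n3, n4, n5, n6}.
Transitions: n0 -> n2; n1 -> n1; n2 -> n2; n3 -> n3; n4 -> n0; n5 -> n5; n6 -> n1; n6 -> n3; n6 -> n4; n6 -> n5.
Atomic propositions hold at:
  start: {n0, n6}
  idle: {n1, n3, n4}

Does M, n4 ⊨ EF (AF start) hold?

AF start: least fixpoint, start Z0 = {n0, n6}, add states with every successor in Z. Z1 = {n0, n4, n6}; fixed.
Sat(AF start) = {n0, n4, n6}
EF (AF start): least fixpoint, start Z0 = {n0, n4, n6}, add states with some successor in Z. Already a fixed point.
Sat(EF (AF start)) = {n0, n4, n6}
n4 ∈ Sat(EF (AF start)) = {n0, n4, n6}, so the formula holds at n4.

Yes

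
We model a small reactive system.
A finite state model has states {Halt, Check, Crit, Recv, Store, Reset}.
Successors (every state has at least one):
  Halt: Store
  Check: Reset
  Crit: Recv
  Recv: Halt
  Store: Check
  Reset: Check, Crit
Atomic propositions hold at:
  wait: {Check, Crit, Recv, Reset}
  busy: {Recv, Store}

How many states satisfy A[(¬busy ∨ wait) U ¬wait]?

4

Sat(¬busy) = {Halt, Check, Crit, Reset}
Sat(¬busy ∨ wait) = {Halt, Check, Crit, Recv, Reset}
Sat(¬wait) = {Halt, Store}
A[(¬busy ∨ wait) U ¬wait]: least fixpoint, start Z0 = Sat(¬wait) = {Halt, Store}, add states in Sat(¬busy ∨ wait) with every successor in Z. Z1 = {Halt, Recv, Store}; Z2 = {Halt, Crit, Recv, Store}; fixed.
Sat(A[(¬busy ∨ wait) U ¬wait]) = {Halt, Crit, Recv, Store}
|Sat(A[(¬busy ∨ wait) U ¬wait])| = |{Halt, Crit, Recv, Store}| = 4.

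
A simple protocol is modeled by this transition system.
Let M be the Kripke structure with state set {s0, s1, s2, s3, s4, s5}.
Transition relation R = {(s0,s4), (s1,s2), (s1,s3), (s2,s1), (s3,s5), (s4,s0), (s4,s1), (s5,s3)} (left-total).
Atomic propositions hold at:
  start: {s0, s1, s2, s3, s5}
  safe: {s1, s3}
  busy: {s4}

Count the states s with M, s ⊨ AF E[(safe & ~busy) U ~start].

2

Sat(~busy) = {s0, s1, s2, s3, s5}
Sat(safe & ~busy) = {s1, s3}
Sat(~start) = {s4}
E[(safe & ~busy) U ~start]: least fixpoint, start Z0 = Sat(~start) = {s4}, add states in Sat(safe & ~busy) with some successor in Z. Already a fixed point.
Sat(E[(safe & ~busy) U ~start]) = {s4}
AF E[(safe & ~busy) U ~start]: least fixpoint, start Z0 = {s4}, add states with every successor in Z. Z1 = {s0, s4}; fixed.
Sat(AF E[(safe & ~busy) U ~start]) = {s0, s4}
|Sat(AF E[(safe & ~busy) U ~start])| = |{s0, s4}| = 2.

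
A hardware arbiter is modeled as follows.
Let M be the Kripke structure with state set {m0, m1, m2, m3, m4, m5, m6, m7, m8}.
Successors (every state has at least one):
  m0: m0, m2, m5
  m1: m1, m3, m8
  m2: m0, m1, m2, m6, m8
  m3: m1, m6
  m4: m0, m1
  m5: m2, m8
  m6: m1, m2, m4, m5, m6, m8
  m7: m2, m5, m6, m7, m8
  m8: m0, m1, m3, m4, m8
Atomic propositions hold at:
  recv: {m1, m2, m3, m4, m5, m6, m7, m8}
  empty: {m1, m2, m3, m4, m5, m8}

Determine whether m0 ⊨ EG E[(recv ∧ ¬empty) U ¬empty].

Yes

Sat(¬empty) = {m0, m6, m7}
Sat(recv ∧ ¬empty) = {m6, m7}
E[(recv ∧ ¬empty) U ¬empty]: least fixpoint, start Z0 = Sat(¬empty) = {m0, m6, m7}, add states in Sat(recv ∧ ¬empty) with some successor in Z. Already a fixed point.
Sat(E[(recv ∧ ¬empty) U ¬empty]) = {m0, m6, m7}
EG E[(recv ∧ ¬empty) U ¬empty]: greatest fixpoint, start Z0 = {m0, m6, m7}, keep only states in Sat with some successor in Z. Already a fixed point.
Sat(EG E[(recv ∧ ¬empty) U ¬empty]) = {m0, m6, m7}
m0 ∈ Sat(EG E[(recv ∧ ¬empty) U ¬empty]) = {m0, m6, m7}, so the formula holds at m0.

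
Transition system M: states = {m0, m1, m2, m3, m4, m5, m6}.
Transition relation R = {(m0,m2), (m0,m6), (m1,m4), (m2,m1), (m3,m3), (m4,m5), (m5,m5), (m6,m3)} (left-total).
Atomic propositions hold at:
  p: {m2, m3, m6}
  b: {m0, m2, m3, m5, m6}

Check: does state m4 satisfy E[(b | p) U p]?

Sat(b | p) = {m0, m2, m3, m5, m6}
E[(b | p) U p]: least fixpoint, start Z0 = Sat(p) = {m2, m3, m6}, add states in Sat(b | p) with some successor in Z. Z1 = {m0, m2, m3, m6}; fixed.
Sat(E[(b | p) U p]) = {m0, m2, m3, m6}
m4 ∉ Sat(E[(b | p) U p]) = {m0, m2, m3, m6}, so the formula does not hold at m4.

No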